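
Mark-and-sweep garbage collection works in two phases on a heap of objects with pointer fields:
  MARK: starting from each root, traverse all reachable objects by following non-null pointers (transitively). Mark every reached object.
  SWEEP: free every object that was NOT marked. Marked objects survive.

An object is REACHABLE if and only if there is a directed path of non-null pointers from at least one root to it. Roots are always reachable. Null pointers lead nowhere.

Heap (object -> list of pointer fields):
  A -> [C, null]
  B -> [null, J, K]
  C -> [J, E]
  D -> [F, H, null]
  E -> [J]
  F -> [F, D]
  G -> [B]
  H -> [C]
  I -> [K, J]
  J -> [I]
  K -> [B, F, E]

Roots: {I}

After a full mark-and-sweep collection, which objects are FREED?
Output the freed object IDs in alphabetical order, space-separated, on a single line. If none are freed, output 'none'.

Roots: I
Mark I: refs=K J, marked=I
Mark K: refs=B F E, marked=I K
Mark J: refs=I, marked=I J K
Mark B: refs=null J K, marked=B I J K
Mark F: refs=F D, marked=B F I J K
Mark E: refs=J, marked=B E F I J K
Mark D: refs=F H null, marked=B D E F I J K
Mark H: refs=C, marked=B D E F H I J K
Mark C: refs=J E, marked=B C D E F H I J K
Unmarked (collected): A G

Answer: A G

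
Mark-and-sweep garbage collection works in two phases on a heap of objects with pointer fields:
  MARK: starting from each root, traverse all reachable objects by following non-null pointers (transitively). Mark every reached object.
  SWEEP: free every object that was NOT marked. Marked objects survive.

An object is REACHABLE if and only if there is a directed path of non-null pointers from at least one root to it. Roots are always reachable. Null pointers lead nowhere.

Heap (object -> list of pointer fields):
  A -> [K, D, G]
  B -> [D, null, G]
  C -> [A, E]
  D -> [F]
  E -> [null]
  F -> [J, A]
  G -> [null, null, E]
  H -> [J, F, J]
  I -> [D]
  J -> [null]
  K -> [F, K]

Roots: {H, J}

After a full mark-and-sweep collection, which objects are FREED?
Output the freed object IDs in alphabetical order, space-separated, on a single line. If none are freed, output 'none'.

Roots: H J
Mark H: refs=J F J, marked=H
Mark J: refs=null, marked=H J
Mark F: refs=J A, marked=F H J
Mark A: refs=K D G, marked=A F H J
Mark K: refs=F K, marked=A F H J K
Mark D: refs=F, marked=A D F H J K
Mark G: refs=null null E, marked=A D F G H J K
Mark E: refs=null, marked=A D E F G H J K
Unmarked (collected): B C I

Answer: B C I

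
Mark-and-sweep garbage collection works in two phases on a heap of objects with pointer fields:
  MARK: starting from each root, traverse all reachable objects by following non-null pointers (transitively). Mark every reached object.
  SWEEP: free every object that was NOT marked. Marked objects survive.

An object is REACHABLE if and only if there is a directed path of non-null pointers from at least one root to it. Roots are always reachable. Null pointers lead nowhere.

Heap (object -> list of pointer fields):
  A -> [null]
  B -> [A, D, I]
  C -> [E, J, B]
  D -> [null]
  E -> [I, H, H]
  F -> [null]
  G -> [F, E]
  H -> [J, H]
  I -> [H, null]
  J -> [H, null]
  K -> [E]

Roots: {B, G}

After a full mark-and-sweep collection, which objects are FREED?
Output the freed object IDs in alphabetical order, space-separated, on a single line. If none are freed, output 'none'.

Roots: B G
Mark B: refs=A D I, marked=B
Mark G: refs=F E, marked=B G
Mark A: refs=null, marked=A B G
Mark D: refs=null, marked=A B D G
Mark I: refs=H null, marked=A B D G I
Mark F: refs=null, marked=A B D F G I
Mark E: refs=I H H, marked=A B D E F G I
Mark H: refs=J H, marked=A B D E F G H I
Mark J: refs=H null, marked=A B D E F G H I J
Unmarked (collected): C K

Answer: C K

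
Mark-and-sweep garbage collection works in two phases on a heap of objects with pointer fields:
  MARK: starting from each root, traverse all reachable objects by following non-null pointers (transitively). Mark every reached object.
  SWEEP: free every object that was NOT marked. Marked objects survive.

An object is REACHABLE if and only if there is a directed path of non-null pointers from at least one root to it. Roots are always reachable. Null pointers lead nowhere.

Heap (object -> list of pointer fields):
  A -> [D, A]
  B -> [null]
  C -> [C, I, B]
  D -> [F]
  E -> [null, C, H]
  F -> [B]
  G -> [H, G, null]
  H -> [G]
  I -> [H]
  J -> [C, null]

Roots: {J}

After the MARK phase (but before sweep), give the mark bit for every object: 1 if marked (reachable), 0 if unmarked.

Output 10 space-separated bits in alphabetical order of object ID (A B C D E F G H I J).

Answer: 0 1 1 0 0 0 1 1 1 1

Derivation:
Roots: J
Mark J: refs=C null, marked=J
Mark C: refs=C I B, marked=C J
Mark I: refs=H, marked=C I J
Mark B: refs=null, marked=B C I J
Mark H: refs=G, marked=B C H I J
Mark G: refs=H G null, marked=B C G H I J
Unmarked (collected): A D E F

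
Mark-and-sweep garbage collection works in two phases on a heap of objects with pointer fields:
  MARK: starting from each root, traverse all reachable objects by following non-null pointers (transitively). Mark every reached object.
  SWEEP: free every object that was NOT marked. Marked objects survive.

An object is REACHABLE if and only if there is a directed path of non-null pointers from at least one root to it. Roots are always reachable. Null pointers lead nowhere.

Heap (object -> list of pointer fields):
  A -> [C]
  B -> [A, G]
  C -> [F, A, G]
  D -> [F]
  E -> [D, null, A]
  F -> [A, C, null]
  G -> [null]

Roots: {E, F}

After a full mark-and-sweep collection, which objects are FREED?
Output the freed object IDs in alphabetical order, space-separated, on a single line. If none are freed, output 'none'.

Roots: E F
Mark E: refs=D null A, marked=E
Mark F: refs=A C null, marked=E F
Mark D: refs=F, marked=D E F
Mark A: refs=C, marked=A D E F
Mark C: refs=F A G, marked=A C D E F
Mark G: refs=null, marked=A C D E F G
Unmarked (collected): B

Answer: B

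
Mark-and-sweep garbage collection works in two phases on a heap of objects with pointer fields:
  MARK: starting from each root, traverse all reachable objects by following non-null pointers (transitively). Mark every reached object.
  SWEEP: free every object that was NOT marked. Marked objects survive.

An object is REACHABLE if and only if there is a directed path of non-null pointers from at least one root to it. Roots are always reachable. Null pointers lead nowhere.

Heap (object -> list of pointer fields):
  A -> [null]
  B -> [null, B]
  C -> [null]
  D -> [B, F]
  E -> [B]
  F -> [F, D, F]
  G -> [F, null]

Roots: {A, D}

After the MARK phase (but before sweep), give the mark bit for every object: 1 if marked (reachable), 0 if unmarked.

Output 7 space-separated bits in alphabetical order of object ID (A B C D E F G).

Answer: 1 1 0 1 0 1 0

Derivation:
Roots: A D
Mark A: refs=null, marked=A
Mark D: refs=B F, marked=A D
Mark B: refs=null B, marked=A B D
Mark F: refs=F D F, marked=A B D F
Unmarked (collected): C E G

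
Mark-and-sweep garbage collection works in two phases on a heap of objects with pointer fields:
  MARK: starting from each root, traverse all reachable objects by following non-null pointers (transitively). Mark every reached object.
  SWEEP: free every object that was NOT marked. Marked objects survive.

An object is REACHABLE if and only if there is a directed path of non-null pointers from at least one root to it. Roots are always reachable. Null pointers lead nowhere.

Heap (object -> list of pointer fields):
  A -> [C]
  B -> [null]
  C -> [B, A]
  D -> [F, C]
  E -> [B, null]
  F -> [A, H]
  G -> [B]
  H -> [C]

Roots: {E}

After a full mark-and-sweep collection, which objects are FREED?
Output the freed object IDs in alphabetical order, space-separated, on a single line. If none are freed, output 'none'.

Answer: A C D F G H

Derivation:
Roots: E
Mark E: refs=B null, marked=E
Mark B: refs=null, marked=B E
Unmarked (collected): A C D F G H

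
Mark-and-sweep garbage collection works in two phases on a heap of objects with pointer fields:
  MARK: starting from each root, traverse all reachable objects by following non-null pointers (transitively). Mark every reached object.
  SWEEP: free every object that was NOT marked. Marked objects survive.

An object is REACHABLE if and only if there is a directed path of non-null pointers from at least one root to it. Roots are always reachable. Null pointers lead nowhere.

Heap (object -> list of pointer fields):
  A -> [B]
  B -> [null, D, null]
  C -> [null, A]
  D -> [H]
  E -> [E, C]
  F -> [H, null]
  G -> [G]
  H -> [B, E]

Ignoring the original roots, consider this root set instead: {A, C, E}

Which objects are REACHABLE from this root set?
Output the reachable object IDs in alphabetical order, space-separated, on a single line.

Roots: A C E
Mark A: refs=B, marked=A
Mark C: refs=null A, marked=A C
Mark E: refs=E C, marked=A C E
Mark B: refs=null D null, marked=A B C E
Mark D: refs=H, marked=A B C D E
Mark H: refs=B E, marked=A B C D E H
Unmarked (collected): F G

Answer: A B C D E H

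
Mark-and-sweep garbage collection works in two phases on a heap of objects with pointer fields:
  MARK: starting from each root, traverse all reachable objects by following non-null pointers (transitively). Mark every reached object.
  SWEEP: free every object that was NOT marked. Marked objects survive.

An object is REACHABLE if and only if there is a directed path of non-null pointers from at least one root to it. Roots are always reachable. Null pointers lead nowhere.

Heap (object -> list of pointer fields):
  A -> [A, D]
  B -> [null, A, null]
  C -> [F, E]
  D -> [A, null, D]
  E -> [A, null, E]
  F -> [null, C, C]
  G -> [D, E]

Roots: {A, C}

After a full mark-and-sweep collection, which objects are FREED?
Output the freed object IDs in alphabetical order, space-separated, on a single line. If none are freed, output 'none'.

Answer: B G

Derivation:
Roots: A C
Mark A: refs=A D, marked=A
Mark C: refs=F E, marked=A C
Mark D: refs=A null D, marked=A C D
Mark F: refs=null C C, marked=A C D F
Mark E: refs=A null E, marked=A C D E F
Unmarked (collected): B G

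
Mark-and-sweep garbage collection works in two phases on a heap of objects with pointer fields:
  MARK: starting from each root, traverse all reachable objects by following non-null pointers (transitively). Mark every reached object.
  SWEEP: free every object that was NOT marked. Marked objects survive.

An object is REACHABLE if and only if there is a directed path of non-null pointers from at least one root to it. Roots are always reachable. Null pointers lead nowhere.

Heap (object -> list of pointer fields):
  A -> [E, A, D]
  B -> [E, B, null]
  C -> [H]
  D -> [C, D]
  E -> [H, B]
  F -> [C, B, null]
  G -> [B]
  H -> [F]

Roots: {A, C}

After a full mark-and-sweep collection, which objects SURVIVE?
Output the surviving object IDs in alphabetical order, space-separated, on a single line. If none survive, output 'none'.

Roots: A C
Mark A: refs=E A D, marked=A
Mark C: refs=H, marked=A C
Mark E: refs=H B, marked=A C E
Mark D: refs=C D, marked=A C D E
Mark H: refs=F, marked=A C D E H
Mark B: refs=E B null, marked=A B C D E H
Mark F: refs=C B null, marked=A B C D E F H
Unmarked (collected): G

Answer: A B C D E F H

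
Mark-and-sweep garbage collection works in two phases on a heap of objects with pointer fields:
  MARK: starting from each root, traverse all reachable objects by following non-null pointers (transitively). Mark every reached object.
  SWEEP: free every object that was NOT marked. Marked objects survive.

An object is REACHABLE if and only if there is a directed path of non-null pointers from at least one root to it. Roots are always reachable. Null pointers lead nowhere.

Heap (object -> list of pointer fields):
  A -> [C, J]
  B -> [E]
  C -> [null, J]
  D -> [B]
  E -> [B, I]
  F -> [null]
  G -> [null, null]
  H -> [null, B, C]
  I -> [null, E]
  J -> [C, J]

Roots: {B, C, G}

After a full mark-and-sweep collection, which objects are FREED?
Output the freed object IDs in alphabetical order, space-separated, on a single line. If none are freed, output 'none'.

Roots: B C G
Mark B: refs=E, marked=B
Mark C: refs=null J, marked=B C
Mark G: refs=null null, marked=B C G
Mark E: refs=B I, marked=B C E G
Mark J: refs=C J, marked=B C E G J
Mark I: refs=null E, marked=B C E G I J
Unmarked (collected): A D F H

Answer: A D F H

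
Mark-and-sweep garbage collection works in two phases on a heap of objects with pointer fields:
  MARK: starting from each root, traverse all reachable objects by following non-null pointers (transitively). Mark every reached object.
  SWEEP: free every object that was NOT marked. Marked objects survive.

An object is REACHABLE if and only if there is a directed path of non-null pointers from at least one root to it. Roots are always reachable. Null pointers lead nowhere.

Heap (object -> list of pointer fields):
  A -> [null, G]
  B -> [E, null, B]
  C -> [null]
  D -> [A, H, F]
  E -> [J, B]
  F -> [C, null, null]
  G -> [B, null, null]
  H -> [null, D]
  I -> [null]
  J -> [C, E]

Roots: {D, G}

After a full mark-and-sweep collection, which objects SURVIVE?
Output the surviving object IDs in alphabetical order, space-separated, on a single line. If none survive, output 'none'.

Roots: D G
Mark D: refs=A H F, marked=D
Mark G: refs=B null null, marked=D G
Mark A: refs=null G, marked=A D G
Mark H: refs=null D, marked=A D G H
Mark F: refs=C null null, marked=A D F G H
Mark B: refs=E null B, marked=A B D F G H
Mark C: refs=null, marked=A B C D F G H
Mark E: refs=J B, marked=A B C D E F G H
Mark J: refs=C E, marked=A B C D E F G H J
Unmarked (collected): I

Answer: A B C D E F G H J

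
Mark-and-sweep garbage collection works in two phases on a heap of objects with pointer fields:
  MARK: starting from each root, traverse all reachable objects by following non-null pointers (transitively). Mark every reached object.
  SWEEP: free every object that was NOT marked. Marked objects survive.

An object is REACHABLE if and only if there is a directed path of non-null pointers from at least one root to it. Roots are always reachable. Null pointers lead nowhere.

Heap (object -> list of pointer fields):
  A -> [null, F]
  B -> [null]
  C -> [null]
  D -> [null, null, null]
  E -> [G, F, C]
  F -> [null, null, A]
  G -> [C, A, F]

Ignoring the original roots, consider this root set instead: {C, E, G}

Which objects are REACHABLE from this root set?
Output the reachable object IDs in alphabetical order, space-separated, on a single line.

Roots: C E G
Mark C: refs=null, marked=C
Mark E: refs=G F C, marked=C E
Mark G: refs=C A F, marked=C E G
Mark F: refs=null null A, marked=C E F G
Mark A: refs=null F, marked=A C E F G
Unmarked (collected): B D

Answer: A C E F G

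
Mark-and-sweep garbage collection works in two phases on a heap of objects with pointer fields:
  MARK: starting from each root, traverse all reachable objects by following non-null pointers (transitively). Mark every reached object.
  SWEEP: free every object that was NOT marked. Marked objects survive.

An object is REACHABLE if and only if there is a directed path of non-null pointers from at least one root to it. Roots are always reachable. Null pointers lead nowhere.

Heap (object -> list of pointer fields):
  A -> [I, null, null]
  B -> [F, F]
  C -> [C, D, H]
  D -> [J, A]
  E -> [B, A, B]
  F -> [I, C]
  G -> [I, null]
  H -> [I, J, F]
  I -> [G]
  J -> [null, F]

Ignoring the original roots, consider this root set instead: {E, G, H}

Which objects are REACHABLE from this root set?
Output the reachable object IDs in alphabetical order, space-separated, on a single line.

Roots: E G H
Mark E: refs=B A B, marked=E
Mark G: refs=I null, marked=E G
Mark H: refs=I J F, marked=E G H
Mark B: refs=F F, marked=B E G H
Mark A: refs=I null null, marked=A B E G H
Mark I: refs=G, marked=A B E G H I
Mark J: refs=null F, marked=A B E G H I J
Mark F: refs=I C, marked=A B E F G H I J
Mark C: refs=C D H, marked=A B C E F G H I J
Mark D: refs=J A, marked=A B C D E F G H I J
Unmarked (collected): (none)

Answer: A B C D E F G H I J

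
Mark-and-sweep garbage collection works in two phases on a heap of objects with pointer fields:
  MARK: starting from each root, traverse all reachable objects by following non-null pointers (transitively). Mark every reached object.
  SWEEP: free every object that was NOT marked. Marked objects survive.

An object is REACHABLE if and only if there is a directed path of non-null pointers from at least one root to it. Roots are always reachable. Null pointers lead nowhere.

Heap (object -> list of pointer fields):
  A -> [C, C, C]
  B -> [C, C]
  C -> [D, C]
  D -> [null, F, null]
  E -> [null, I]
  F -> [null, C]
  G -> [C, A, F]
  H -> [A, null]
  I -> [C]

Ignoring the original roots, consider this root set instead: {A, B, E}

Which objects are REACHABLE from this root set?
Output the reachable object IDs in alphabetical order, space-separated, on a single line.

Roots: A B E
Mark A: refs=C C C, marked=A
Mark B: refs=C C, marked=A B
Mark E: refs=null I, marked=A B E
Mark C: refs=D C, marked=A B C E
Mark I: refs=C, marked=A B C E I
Mark D: refs=null F null, marked=A B C D E I
Mark F: refs=null C, marked=A B C D E F I
Unmarked (collected): G H

Answer: A B C D E F I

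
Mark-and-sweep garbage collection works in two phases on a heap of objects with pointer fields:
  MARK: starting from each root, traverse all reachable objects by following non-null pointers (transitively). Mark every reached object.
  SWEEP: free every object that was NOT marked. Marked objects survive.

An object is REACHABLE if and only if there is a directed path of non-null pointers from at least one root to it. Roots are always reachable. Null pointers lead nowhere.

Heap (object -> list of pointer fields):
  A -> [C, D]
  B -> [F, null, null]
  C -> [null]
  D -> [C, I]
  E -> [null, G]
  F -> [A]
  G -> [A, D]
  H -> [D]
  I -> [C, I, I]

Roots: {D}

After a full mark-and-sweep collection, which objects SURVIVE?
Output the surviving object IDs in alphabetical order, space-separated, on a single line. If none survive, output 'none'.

Roots: D
Mark D: refs=C I, marked=D
Mark C: refs=null, marked=C D
Mark I: refs=C I I, marked=C D I
Unmarked (collected): A B E F G H

Answer: C D I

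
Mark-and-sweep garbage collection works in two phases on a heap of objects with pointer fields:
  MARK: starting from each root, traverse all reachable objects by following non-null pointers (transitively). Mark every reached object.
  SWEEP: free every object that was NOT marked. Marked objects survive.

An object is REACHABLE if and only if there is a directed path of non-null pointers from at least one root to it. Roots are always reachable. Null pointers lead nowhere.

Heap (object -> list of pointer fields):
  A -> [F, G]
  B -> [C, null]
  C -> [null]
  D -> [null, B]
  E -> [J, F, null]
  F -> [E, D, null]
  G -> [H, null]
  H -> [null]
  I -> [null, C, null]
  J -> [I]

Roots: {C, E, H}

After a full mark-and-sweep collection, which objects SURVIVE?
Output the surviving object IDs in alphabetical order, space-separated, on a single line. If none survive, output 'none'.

Answer: B C D E F H I J

Derivation:
Roots: C E H
Mark C: refs=null, marked=C
Mark E: refs=J F null, marked=C E
Mark H: refs=null, marked=C E H
Mark J: refs=I, marked=C E H J
Mark F: refs=E D null, marked=C E F H J
Mark I: refs=null C null, marked=C E F H I J
Mark D: refs=null B, marked=C D E F H I J
Mark B: refs=C null, marked=B C D E F H I J
Unmarked (collected): A G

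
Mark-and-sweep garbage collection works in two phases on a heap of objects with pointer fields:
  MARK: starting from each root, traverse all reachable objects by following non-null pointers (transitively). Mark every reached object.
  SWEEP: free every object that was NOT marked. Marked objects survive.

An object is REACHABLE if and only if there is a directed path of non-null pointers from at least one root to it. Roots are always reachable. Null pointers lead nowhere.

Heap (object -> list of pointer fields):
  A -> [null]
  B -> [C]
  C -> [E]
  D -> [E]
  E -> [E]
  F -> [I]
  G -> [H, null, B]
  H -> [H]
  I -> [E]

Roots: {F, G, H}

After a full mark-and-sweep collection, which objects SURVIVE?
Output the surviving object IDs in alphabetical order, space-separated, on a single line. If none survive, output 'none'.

Roots: F G H
Mark F: refs=I, marked=F
Mark G: refs=H null B, marked=F G
Mark H: refs=H, marked=F G H
Mark I: refs=E, marked=F G H I
Mark B: refs=C, marked=B F G H I
Mark E: refs=E, marked=B E F G H I
Mark C: refs=E, marked=B C E F G H I
Unmarked (collected): A D

Answer: B C E F G H I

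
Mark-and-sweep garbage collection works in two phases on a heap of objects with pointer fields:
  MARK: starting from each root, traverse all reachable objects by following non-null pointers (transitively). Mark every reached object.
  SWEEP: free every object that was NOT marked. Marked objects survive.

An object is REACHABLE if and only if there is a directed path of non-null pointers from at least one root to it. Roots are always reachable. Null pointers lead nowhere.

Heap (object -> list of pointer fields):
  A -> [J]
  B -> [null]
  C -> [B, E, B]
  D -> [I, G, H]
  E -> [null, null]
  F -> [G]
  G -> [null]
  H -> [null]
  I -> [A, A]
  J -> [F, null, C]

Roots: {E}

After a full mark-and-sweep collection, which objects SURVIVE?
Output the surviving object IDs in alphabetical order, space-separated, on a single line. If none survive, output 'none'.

Roots: E
Mark E: refs=null null, marked=E
Unmarked (collected): A B C D F G H I J

Answer: E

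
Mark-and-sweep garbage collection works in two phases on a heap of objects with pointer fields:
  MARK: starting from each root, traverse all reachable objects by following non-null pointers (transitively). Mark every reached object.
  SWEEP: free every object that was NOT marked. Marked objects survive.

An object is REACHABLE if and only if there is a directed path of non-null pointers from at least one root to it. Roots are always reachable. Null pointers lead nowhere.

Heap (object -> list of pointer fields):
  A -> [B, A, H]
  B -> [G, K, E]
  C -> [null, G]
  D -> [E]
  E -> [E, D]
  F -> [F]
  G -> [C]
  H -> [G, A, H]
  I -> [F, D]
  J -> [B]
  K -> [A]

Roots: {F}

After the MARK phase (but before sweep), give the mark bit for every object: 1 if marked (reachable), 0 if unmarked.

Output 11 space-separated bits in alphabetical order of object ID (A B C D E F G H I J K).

Answer: 0 0 0 0 0 1 0 0 0 0 0

Derivation:
Roots: F
Mark F: refs=F, marked=F
Unmarked (collected): A B C D E G H I J K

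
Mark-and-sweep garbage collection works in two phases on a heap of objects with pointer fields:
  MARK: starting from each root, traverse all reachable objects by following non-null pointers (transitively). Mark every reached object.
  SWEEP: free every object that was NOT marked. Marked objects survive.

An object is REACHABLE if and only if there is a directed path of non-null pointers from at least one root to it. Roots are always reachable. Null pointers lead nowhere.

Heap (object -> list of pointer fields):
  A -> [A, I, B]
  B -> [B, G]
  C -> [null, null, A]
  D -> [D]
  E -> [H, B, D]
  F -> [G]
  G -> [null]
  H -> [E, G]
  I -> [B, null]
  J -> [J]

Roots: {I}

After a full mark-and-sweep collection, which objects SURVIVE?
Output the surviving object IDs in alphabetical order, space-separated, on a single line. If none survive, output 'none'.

Answer: B G I

Derivation:
Roots: I
Mark I: refs=B null, marked=I
Mark B: refs=B G, marked=B I
Mark G: refs=null, marked=B G I
Unmarked (collected): A C D E F H J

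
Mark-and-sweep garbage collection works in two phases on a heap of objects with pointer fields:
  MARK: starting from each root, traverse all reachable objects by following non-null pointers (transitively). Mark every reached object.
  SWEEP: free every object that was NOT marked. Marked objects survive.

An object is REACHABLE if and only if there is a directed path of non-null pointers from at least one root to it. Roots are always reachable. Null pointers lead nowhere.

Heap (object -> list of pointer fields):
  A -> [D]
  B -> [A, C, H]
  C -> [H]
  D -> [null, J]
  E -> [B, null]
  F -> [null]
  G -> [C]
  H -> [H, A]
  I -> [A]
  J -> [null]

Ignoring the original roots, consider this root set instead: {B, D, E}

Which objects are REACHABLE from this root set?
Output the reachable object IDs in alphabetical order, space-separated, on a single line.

Roots: B D E
Mark B: refs=A C H, marked=B
Mark D: refs=null J, marked=B D
Mark E: refs=B null, marked=B D E
Mark A: refs=D, marked=A B D E
Mark C: refs=H, marked=A B C D E
Mark H: refs=H A, marked=A B C D E H
Mark J: refs=null, marked=A B C D E H J
Unmarked (collected): F G I

Answer: A B C D E H J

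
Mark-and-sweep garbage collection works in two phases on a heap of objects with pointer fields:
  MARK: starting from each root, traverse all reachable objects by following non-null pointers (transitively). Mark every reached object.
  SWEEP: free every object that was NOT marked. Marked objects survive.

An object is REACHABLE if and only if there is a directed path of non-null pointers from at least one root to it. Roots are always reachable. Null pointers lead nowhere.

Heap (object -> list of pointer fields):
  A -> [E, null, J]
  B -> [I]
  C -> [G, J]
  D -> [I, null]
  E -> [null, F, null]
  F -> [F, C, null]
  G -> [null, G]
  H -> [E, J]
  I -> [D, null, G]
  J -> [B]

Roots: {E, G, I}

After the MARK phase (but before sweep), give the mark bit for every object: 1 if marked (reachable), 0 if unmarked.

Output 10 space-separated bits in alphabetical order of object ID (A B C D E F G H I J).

Roots: E G I
Mark E: refs=null F null, marked=E
Mark G: refs=null G, marked=E G
Mark I: refs=D null G, marked=E G I
Mark F: refs=F C null, marked=E F G I
Mark D: refs=I null, marked=D E F G I
Mark C: refs=G J, marked=C D E F G I
Mark J: refs=B, marked=C D E F G I J
Mark B: refs=I, marked=B C D E F G I J
Unmarked (collected): A H

Answer: 0 1 1 1 1 1 1 0 1 1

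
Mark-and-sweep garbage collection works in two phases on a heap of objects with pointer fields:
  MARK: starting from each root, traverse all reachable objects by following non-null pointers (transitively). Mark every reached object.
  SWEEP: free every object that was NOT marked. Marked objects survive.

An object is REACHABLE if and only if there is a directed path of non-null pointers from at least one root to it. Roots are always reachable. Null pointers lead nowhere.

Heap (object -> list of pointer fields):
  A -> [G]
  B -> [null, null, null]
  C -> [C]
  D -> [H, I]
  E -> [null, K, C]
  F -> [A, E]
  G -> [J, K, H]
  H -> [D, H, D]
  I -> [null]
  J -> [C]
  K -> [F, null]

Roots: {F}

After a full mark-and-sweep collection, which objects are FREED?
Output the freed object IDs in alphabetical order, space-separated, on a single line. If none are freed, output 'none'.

Answer: B

Derivation:
Roots: F
Mark F: refs=A E, marked=F
Mark A: refs=G, marked=A F
Mark E: refs=null K C, marked=A E F
Mark G: refs=J K H, marked=A E F G
Mark K: refs=F null, marked=A E F G K
Mark C: refs=C, marked=A C E F G K
Mark J: refs=C, marked=A C E F G J K
Mark H: refs=D H D, marked=A C E F G H J K
Mark D: refs=H I, marked=A C D E F G H J K
Mark I: refs=null, marked=A C D E F G H I J K
Unmarked (collected): B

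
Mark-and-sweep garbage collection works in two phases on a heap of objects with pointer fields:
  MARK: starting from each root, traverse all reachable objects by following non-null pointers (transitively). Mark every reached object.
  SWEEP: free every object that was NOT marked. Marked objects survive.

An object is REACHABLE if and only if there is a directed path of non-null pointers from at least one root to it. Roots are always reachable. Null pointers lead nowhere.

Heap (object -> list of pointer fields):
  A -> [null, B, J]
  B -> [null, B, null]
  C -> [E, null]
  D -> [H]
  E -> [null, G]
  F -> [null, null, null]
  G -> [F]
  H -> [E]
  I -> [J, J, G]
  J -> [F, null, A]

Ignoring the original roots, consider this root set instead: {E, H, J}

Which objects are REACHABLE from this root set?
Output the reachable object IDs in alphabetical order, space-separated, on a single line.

Roots: E H J
Mark E: refs=null G, marked=E
Mark H: refs=E, marked=E H
Mark J: refs=F null A, marked=E H J
Mark G: refs=F, marked=E G H J
Mark F: refs=null null null, marked=E F G H J
Mark A: refs=null B J, marked=A E F G H J
Mark B: refs=null B null, marked=A B E F G H J
Unmarked (collected): C D I

Answer: A B E F G H J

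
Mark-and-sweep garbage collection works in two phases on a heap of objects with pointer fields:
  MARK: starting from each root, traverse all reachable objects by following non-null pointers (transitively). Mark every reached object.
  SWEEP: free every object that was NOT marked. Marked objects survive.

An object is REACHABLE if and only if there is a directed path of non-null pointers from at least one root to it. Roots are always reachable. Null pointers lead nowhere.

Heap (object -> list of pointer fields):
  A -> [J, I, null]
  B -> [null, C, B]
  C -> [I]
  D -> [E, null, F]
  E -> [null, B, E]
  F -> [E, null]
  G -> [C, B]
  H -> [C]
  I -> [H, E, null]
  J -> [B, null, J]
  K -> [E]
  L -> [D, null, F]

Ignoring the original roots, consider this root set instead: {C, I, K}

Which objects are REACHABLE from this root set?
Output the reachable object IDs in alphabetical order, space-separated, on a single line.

Answer: B C E H I K

Derivation:
Roots: C I K
Mark C: refs=I, marked=C
Mark I: refs=H E null, marked=C I
Mark K: refs=E, marked=C I K
Mark H: refs=C, marked=C H I K
Mark E: refs=null B E, marked=C E H I K
Mark B: refs=null C B, marked=B C E H I K
Unmarked (collected): A D F G J L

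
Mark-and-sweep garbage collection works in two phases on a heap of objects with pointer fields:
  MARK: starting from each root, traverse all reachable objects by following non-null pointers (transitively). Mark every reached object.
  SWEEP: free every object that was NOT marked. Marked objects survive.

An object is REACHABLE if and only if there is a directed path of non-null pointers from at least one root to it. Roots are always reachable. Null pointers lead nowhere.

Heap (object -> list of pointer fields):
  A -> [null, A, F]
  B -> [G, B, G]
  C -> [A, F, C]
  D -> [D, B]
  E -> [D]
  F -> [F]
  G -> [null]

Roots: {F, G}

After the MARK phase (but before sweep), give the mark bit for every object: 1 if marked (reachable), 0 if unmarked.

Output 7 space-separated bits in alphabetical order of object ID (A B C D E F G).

Roots: F G
Mark F: refs=F, marked=F
Mark G: refs=null, marked=F G
Unmarked (collected): A B C D E

Answer: 0 0 0 0 0 1 1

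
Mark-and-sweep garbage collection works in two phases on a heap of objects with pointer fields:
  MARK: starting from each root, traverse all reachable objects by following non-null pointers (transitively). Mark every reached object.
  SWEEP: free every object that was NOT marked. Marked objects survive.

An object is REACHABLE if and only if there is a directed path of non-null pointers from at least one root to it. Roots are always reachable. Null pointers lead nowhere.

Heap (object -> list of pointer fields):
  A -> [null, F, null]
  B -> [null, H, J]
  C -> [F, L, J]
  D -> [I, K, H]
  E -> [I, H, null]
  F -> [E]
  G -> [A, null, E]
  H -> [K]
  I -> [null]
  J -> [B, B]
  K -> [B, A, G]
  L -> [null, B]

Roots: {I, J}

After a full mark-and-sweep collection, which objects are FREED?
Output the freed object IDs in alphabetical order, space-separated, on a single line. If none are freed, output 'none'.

Answer: C D L

Derivation:
Roots: I J
Mark I: refs=null, marked=I
Mark J: refs=B B, marked=I J
Mark B: refs=null H J, marked=B I J
Mark H: refs=K, marked=B H I J
Mark K: refs=B A G, marked=B H I J K
Mark A: refs=null F null, marked=A B H I J K
Mark G: refs=A null E, marked=A B G H I J K
Mark F: refs=E, marked=A B F G H I J K
Mark E: refs=I H null, marked=A B E F G H I J K
Unmarked (collected): C D L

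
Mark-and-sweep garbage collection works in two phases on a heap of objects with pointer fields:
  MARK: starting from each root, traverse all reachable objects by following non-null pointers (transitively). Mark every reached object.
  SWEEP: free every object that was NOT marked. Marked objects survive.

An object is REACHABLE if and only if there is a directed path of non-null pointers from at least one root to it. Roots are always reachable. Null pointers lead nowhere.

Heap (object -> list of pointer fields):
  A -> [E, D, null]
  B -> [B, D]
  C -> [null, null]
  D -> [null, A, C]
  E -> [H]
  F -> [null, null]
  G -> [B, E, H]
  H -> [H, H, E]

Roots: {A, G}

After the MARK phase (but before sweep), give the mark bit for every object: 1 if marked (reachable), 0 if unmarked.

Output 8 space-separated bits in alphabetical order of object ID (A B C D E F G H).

Answer: 1 1 1 1 1 0 1 1

Derivation:
Roots: A G
Mark A: refs=E D null, marked=A
Mark G: refs=B E H, marked=A G
Mark E: refs=H, marked=A E G
Mark D: refs=null A C, marked=A D E G
Mark B: refs=B D, marked=A B D E G
Mark H: refs=H H E, marked=A B D E G H
Mark C: refs=null null, marked=A B C D E G H
Unmarked (collected): F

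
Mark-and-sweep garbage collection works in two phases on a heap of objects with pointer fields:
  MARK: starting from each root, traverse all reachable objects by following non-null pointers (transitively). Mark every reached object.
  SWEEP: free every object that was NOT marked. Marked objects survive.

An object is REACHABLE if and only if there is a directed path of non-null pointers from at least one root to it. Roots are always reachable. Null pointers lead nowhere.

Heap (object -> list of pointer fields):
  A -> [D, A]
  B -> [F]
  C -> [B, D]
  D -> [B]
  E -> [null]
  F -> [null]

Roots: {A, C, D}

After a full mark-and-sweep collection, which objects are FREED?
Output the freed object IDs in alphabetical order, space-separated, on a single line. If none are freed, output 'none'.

Roots: A C D
Mark A: refs=D A, marked=A
Mark C: refs=B D, marked=A C
Mark D: refs=B, marked=A C D
Mark B: refs=F, marked=A B C D
Mark F: refs=null, marked=A B C D F
Unmarked (collected): E

Answer: E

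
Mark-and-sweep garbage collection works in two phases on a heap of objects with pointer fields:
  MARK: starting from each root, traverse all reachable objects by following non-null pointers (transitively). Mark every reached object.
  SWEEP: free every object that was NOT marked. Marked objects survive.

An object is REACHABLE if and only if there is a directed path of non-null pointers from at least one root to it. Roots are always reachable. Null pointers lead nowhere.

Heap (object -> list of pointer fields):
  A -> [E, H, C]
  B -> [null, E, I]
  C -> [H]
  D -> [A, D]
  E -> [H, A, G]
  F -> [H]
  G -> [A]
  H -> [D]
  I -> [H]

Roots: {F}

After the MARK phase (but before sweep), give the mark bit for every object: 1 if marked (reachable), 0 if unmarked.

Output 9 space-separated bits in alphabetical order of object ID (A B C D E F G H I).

Answer: 1 0 1 1 1 1 1 1 0

Derivation:
Roots: F
Mark F: refs=H, marked=F
Mark H: refs=D, marked=F H
Mark D: refs=A D, marked=D F H
Mark A: refs=E H C, marked=A D F H
Mark E: refs=H A G, marked=A D E F H
Mark C: refs=H, marked=A C D E F H
Mark G: refs=A, marked=A C D E F G H
Unmarked (collected): B I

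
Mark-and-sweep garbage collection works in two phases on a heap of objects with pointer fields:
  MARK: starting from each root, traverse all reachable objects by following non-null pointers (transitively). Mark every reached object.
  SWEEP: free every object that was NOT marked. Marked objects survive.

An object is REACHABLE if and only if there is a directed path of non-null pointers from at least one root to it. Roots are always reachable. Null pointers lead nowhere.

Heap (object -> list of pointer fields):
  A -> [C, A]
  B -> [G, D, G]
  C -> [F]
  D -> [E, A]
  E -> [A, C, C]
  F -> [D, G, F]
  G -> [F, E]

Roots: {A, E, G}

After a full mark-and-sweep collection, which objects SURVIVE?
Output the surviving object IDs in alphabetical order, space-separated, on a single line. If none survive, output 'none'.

Answer: A C D E F G

Derivation:
Roots: A E G
Mark A: refs=C A, marked=A
Mark E: refs=A C C, marked=A E
Mark G: refs=F E, marked=A E G
Mark C: refs=F, marked=A C E G
Mark F: refs=D G F, marked=A C E F G
Mark D: refs=E A, marked=A C D E F G
Unmarked (collected): B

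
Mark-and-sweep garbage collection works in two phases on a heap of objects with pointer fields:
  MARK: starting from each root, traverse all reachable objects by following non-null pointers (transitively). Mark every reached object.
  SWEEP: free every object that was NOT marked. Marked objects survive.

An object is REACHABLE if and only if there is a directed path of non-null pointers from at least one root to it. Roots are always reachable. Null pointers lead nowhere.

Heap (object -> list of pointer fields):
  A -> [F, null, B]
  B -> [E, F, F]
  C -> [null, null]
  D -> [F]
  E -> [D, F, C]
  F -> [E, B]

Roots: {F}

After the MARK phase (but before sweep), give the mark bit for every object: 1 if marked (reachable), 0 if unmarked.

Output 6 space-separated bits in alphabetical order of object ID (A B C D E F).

Answer: 0 1 1 1 1 1

Derivation:
Roots: F
Mark F: refs=E B, marked=F
Mark E: refs=D F C, marked=E F
Mark B: refs=E F F, marked=B E F
Mark D: refs=F, marked=B D E F
Mark C: refs=null null, marked=B C D E F
Unmarked (collected): A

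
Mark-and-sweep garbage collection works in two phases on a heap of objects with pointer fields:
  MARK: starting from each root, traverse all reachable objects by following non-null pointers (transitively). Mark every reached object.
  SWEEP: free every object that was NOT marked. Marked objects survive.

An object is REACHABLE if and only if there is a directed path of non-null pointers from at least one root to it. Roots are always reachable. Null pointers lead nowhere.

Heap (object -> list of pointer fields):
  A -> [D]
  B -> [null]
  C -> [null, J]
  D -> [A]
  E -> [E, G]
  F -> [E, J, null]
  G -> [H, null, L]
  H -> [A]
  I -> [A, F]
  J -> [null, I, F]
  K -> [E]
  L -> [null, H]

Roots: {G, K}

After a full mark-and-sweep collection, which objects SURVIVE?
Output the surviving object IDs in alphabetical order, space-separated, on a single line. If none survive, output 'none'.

Roots: G K
Mark G: refs=H null L, marked=G
Mark K: refs=E, marked=G K
Mark H: refs=A, marked=G H K
Mark L: refs=null H, marked=G H K L
Mark E: refs=E G, marked=E G H K L
Mark A: refs=D, marked=A E G H K L
Mark D: refs=A, marked=A D E G H K L
Unmarked (collected): B C F I J

Answer: A D E G H K L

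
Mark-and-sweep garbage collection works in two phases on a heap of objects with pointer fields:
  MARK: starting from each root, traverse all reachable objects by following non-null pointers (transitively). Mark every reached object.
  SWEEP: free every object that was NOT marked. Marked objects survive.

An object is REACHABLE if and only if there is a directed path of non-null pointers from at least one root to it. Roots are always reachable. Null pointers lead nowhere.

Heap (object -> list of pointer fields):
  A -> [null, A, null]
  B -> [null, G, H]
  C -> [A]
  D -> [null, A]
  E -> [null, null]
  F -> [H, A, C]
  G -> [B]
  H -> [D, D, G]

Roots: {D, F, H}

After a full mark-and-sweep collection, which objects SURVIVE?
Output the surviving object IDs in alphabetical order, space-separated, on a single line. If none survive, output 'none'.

Answer: A B C D F G H

Derivation:
Roots: D F H
Mark D: refs=null A, marked=D
Mark F: refs=H A C, marked=D F
Mark H: refs=D D G, marked=D F H
Mark A: refs=null A null, marked=A D F H
Mark C: refs=A, marked=A C D F H
Mark G: refs=B, marked=A C D F G H
Mark B: refs=null G H, marked=A B C D F G H
Unmarked (collected): E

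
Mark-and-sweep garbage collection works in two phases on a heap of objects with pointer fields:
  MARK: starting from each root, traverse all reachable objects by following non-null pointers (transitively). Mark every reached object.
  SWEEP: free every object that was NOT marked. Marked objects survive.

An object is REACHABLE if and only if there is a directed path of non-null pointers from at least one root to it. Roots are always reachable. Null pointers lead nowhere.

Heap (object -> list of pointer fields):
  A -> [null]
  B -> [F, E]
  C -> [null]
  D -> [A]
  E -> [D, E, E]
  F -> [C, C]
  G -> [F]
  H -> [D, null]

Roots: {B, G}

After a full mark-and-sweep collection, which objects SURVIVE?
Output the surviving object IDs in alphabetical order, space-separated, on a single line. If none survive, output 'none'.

Roots: B G
Mark B: refs=F E, marked=B
Mark G: refs=F, marked=B G
Mark F: refs=C C, marked=B F G
Mark E: refs=D E E, marked=B E F G
Mark C: refs=null, marked=B C E F G
Mark D: refs=A, marked=B C D E F G
Mark A: refs=null, marked=A B C D E F G
Unmarked (collected): H

Answer: A B C D E F G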